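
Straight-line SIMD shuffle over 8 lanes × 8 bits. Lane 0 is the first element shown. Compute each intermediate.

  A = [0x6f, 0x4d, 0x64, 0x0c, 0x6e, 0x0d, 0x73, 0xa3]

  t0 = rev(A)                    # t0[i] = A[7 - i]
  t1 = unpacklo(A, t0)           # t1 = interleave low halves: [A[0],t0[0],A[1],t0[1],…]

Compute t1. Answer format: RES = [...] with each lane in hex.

t0 = [0xa3, 0x73, 0x0d, 0x6e, 0x0c, 0x64, 0x4d, 0x6f]
t1 = [0x6f, 0xa3, 0x4d, 0x73, 0x64, 0x0d, 0x0c, 0x6e]

RES = [ 0x6f  0xa3  0x4d  0x73  0x64  0x0d  0x0c  0x6e ]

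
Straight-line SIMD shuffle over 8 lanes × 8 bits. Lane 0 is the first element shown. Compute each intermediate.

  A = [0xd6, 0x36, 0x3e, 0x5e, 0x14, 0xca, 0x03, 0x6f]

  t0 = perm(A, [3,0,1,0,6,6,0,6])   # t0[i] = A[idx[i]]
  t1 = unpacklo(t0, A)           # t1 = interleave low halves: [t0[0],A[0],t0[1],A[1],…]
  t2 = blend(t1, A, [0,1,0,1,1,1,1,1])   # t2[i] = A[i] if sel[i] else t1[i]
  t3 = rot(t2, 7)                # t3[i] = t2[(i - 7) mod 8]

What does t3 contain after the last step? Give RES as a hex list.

  t0: 5e d6 36 d6 03 03 d6 03
  t1: 5e d6 d6 36 36 3e d6 5e
  t2: 5e 36 d6 5e 14 ca 03 6f
  t3: 36 d6 5e 14 ca 03 6f 5e

RES = [0x36, 0xd6, 0x5e, 0x14, 0xca, 0x03, 0x6f, 0x5e]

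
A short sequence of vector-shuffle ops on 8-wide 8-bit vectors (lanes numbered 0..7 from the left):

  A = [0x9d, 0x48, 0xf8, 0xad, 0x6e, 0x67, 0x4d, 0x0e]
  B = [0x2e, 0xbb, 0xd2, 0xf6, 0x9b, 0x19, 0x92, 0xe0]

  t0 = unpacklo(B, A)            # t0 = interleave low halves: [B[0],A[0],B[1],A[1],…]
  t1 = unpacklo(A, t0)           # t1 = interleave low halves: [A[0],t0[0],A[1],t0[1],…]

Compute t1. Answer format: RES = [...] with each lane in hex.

  t0: 2e 9d bb 48 d2 f8 f6 ad
  t1: 9d 2e 48 9d f8 bb ad 48

RES = [0x9d, 0x2e, 0x48, 0x9d, 0xf8, 0xbb, 0xad, 0x48]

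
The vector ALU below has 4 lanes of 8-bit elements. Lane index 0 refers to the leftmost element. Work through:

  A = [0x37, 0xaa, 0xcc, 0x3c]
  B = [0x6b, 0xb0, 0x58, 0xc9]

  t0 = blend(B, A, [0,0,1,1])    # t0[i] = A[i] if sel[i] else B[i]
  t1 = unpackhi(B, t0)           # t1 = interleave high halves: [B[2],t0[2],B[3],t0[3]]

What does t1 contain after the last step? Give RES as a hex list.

  t0: 6b b0 cc 3c
  t1: 58 cc c9 3c

RES = [ 0x58  0xcc  0xc9  0x3c ]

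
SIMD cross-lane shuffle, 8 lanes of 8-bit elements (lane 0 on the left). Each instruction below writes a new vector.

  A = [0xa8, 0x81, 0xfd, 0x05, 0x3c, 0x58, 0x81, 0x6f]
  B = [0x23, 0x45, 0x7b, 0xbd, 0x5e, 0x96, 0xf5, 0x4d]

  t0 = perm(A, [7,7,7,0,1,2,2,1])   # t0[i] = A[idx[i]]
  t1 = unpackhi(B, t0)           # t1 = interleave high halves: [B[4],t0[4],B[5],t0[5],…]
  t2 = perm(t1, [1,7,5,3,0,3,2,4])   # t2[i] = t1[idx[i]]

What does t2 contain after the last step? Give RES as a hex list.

RES = [0x81, 0x81, 0xfd, 0xfd, 0x5e, 0xfd, 0x96, 0xf5]

  t0: 6f 6f 6f a8 81 fd fd 81
  t1: 5e 81 96 fd f5 fd 4d 81
  t2: 81 81 fd fd 5e fd 96 f5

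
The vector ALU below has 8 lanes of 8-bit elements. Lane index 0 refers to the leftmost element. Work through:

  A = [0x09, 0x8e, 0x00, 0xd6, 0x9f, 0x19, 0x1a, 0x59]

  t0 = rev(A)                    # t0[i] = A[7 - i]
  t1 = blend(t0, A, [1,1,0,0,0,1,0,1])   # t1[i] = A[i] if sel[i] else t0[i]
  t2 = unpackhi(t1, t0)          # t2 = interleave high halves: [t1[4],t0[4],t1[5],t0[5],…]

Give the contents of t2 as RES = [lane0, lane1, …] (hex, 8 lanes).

RES = [0xd6, 0xd6, 0x19, 0x00, 0x8e, 0x8e, 0x59, 0x09]

  t0: 59 1a 19 9f d6 00 8e 09
  t1: 09 8e 19 9f d6 19 8e 59
  t2: d6 d6 19 00 8e 8e 59 09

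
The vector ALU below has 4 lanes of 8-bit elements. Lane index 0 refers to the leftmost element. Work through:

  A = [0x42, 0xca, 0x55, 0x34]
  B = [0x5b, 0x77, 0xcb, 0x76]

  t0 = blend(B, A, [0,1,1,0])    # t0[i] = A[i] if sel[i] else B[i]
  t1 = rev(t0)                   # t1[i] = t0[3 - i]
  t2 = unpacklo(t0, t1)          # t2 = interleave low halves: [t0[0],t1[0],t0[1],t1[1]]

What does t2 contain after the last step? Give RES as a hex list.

RES = [ 0x5b  0x76  0xca  0x55 ]

t0 = [0x5b, 0xca, 0x55, 0x76]
t1 = [0x76, 0x55, 0xca, 0x5b]
t2 = [0x5b, 0x76, 0xca, 0x55]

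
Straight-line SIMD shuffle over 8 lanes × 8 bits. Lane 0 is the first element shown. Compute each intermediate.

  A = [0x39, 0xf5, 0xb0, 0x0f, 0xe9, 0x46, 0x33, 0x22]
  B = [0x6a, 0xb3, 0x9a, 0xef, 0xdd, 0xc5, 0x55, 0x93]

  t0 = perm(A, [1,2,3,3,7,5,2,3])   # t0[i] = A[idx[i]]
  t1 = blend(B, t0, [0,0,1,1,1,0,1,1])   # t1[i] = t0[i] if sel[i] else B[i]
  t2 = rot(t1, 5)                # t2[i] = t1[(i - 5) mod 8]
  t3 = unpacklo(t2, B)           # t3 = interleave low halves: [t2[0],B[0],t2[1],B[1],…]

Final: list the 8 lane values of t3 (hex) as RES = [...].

  t0: f5 b0 0f 0f 22 46 b0 0f
  t1: 6a b3 0f 0f 22 c5 b0 0f
  t2: 0f 22 c5 b0 0f 6a b3 0f
  t3: 0f 6a 22 b3 c5 9a b0 ef

RES = [ 0x0f  0x6a  0x22  0xb3  0xc5  0x9a  0xb0  0xef ]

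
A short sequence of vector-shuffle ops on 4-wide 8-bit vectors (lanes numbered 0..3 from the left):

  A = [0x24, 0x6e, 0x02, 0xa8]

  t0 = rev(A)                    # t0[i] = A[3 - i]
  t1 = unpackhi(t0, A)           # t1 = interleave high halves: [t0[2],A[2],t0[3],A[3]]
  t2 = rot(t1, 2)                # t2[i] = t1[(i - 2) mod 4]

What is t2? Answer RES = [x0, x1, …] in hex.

  t0: a8 02 6e 24
  t1: 6e 02 24 a8
  t2: 24 a8 6e 02

RES = [ 0x24  0xa8  0x6e  0x02 ]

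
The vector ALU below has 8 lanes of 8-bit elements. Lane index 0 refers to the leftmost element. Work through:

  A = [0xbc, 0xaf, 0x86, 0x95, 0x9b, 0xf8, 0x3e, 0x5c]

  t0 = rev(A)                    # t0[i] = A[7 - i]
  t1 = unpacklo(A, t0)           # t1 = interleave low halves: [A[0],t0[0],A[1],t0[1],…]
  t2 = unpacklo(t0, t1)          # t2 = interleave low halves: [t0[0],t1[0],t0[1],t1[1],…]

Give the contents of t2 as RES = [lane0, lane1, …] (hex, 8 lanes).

→ t0 |5c|3e|f8|9b|95|86|af|bc|
→ t1 |bc|5c|af|3e|86|f8|95|9b|
→ t2 |5c|bc|3e|5c|f8|af|9b|3e|

RES = [0x5c, 0xbc, 0x3e, 0x5c, 0xf8, 0xaf, 0x9b, 0x3e]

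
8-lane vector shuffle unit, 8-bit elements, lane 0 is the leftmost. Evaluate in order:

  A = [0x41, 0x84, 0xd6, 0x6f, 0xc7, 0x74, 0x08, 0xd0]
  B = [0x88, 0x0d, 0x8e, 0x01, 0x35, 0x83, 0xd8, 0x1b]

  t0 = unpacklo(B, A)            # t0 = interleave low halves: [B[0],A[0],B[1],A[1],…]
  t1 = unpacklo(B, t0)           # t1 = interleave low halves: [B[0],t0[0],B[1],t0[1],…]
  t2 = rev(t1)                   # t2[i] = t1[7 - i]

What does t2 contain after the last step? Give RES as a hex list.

RES = [0x84, 0x01, 0x0d, 0x8e, 0x41, 0x0d, 0x88, 0x88]

→ t0 |88|41|0d|84|8e|d6|01|6f|
→ t1 |88|88|0d|41|8e|0d|01|84|
→ t2 |84|01|0d|8e|41|0d|88|88|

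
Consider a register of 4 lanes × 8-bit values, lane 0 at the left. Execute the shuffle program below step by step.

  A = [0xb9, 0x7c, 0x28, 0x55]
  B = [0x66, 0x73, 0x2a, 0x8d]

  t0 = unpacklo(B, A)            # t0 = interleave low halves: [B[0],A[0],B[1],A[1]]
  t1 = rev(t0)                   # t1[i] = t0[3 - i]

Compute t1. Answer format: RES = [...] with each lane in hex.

RES = [0x7c, 0x73, 0xb9, 0x66]

t0 = [0x66, 0xb9, 0x73, 0x7c]
t1 = [0x7c, 0x73, 0xb9, 0x66]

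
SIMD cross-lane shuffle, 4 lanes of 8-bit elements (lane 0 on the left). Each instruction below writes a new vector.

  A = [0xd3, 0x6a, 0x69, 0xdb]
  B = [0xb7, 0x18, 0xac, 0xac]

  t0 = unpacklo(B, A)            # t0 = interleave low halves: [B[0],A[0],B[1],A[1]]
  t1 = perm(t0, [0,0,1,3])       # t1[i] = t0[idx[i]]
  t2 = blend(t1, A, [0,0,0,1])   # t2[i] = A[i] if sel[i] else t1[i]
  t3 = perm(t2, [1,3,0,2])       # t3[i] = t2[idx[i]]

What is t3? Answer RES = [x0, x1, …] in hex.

RES = [0xb7, 0xdb, 0xb7, 0xd3]

t0 = [0xb7, 0xd3, 0x18, 0x6a]
t1 = [0xb7, 0xb7, 0xd3, 0x6a]
t2 = [0xb7, 0xb7, 0xd3, 0xdb]
t3 = [0xb7, 0xdb, 0xb7, 0xd3]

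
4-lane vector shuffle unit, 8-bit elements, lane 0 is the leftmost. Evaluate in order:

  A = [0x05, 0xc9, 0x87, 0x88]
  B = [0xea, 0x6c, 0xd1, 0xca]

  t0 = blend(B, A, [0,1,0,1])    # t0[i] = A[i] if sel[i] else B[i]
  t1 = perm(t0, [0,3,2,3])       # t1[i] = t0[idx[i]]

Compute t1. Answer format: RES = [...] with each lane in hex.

RES = [ 0xea  0x88  0xd1  0x88 ]

→ t0 |ea|c9|d1|88|
→ t1 |ea|88|d1|88|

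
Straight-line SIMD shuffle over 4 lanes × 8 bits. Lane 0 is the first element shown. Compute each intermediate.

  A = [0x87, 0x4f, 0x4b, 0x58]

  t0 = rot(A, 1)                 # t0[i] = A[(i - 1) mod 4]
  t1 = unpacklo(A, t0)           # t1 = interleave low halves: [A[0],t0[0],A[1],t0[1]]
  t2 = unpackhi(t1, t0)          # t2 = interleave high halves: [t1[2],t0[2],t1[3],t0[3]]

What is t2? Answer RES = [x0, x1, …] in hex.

RES = [0x4f, 0x4f, 0x87, 0x4b]

  t0: 58 87 4f 4b
  t1: 87 58 4f 87
  t2: 4f 4f 87 4b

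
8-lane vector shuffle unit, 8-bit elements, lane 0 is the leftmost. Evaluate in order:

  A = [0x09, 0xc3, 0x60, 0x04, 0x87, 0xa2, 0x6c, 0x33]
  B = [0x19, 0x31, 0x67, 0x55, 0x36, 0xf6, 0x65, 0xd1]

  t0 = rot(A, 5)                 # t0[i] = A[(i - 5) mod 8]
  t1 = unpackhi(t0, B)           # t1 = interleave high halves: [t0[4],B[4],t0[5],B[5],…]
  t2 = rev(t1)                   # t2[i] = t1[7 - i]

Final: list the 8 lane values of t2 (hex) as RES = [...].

RES = [ 0xd1  0x60  0x65  0xc3  0xf6  0x09  0x36  0x33 ]

t0 = [0x04, 0x87, 0xa2, 0x6c, 0x33, 0x09, 0xc3, 0x60]
t1 = [0x33, 0x36, 0x09, 0xf6, 0xc3, 0x65, 0x60, 0xd1]
t2 = [0xd1, 0x60, 0x65, 0xc3, 0xf6, 0x09, 0x36, 0x33]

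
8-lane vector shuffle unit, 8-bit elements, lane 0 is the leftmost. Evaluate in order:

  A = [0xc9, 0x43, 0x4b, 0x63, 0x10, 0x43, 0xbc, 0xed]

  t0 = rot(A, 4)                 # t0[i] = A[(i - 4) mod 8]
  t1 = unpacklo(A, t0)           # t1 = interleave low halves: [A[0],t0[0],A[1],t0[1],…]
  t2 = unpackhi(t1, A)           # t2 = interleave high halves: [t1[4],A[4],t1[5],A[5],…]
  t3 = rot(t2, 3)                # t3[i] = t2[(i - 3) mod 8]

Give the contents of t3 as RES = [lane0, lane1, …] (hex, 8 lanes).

RES = [ 0xbc  0xed  0xed  0x4b  0x10  0xbc  0x43  0x63 ]

→ t0 |10|43|bc|ed|c9|43|4b|63|
→ t1 |c9|10|43|43|4b|bc|63|ed|
→ t2 |4b|10|bc|43|63|bc|ed|ed|
→ t3 |bc|ed|ed|4b|10|bc|43|63|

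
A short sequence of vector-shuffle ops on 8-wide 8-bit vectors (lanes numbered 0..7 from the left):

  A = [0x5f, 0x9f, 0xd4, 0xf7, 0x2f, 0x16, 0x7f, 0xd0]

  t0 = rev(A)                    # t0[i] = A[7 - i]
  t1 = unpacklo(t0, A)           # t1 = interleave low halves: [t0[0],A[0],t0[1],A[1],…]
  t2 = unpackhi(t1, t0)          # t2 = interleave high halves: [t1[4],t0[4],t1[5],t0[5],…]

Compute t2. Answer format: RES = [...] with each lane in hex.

t0 = [0xd0, 0x7f, 0x16, 0x2f, 0xf7, 0xd4, 0x9f, 0x5f]
t1 = [0xd0, 0x5f, 0x7f, 0x9f, 0x16, 0xd4, 0x2f, 0xf7]
t2 = [0x16, 0xf7, 0xd4, 0xd4, 0x2f, 0x9f, 0xf7, 0x5f]

RES = [ 0x16  0xf7  0xd4  0xd4  0x2f  0x9f  0xf7  0x5f ]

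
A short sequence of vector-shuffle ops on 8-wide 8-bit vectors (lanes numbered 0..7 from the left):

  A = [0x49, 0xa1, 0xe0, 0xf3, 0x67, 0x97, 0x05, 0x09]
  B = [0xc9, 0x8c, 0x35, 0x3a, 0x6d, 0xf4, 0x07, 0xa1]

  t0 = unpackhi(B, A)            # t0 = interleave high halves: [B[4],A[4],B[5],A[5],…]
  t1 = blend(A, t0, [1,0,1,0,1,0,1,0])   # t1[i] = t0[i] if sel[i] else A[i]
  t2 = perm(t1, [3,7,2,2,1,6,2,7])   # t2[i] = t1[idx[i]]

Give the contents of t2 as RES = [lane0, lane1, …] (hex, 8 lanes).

→ t0 |6d|67|f4|97|07|05|a1|09|
→ t1 |6d|a1|f4|f3|07|97|a1|09|
→ t2 |f3|09|f4|f4|a1|a1|f4|09|

RES = [0xf3, 0x09, 0xf4, 0xf4, 0xa1, 0xa1, 0xf4, 0x09]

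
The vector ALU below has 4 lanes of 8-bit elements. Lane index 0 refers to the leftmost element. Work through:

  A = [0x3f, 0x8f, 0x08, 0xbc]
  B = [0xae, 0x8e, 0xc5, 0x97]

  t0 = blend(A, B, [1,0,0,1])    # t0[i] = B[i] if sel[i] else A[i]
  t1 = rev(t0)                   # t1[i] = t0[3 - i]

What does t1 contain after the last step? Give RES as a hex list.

t0 = [0xae, 0x8f, 0x08, 0x97]
t1 = [0x97, 0x08, 0x8f, 0xae]

RES = [0x97, 0x08, 0x8f, 0xae]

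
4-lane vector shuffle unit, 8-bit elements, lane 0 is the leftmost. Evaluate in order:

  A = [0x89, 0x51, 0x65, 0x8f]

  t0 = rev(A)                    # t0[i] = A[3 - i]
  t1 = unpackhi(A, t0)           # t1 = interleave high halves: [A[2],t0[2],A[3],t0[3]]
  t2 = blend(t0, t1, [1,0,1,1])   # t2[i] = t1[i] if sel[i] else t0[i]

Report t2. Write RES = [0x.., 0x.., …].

→ t0 |8f|65|51|89|
→ t1 |65|51|8f|89|
→ t2 |65|65|8f|89|

RES = [0x65, 0x65, 0x8f, 0x89]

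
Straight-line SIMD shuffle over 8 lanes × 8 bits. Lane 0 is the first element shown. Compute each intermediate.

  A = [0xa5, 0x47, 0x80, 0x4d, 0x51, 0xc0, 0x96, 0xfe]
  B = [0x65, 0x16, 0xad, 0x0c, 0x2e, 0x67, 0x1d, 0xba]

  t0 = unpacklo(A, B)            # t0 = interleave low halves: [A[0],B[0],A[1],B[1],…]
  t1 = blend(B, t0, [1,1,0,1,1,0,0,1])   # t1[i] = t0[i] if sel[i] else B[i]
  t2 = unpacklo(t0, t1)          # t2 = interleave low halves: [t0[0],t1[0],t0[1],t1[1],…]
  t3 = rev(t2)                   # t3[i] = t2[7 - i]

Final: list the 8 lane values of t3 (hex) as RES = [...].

RES = [0x16, 0x16, 0xad, 0x47, 0x65, 0x65, 0xa5, 0xa5]

→ t0 |a5|65|47|16|80|ad|4d|0c|
→ t1 |a5|65|ad|16|80|67|1d|0c|
→ t2 |a5|a5|65|65|47|ad|16|16|
→ t3 |16|16|ad|47|65|65|a5|a5|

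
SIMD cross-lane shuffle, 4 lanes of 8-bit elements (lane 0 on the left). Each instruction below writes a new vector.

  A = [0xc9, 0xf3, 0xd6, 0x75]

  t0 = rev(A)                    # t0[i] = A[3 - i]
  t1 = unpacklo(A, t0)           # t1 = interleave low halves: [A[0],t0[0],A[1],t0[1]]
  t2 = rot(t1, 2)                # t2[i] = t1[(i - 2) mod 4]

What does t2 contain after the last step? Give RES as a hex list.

→ t0 |75|d6|f3|c9|
→ t1 |c9|75|f3|d6|
→ t2 |f3|d6|c9|75|

RES = [ 0xf3  0xd6  0xc9  0x75 ]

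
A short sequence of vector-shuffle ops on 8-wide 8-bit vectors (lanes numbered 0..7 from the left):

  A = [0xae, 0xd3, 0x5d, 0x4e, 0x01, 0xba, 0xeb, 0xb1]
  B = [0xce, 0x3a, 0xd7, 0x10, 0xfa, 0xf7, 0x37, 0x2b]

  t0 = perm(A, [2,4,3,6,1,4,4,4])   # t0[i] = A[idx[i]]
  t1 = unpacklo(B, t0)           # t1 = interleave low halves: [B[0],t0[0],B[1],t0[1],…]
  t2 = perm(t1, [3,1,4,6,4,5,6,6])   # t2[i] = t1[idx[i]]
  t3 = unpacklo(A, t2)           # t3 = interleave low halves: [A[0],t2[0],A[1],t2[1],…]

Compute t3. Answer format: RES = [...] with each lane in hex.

  t0: 5d 01 4e eb d3 01 01 01
  t1: ce 5d 3a 01 d7 4e 10 eb
  t2: 01 5d d7 10 d7 4e 10 10
  t3: ae 01 d3 5d 5d d7 4e 10

RES = [ 0xae  0x01  0xd3  0x5d  0x5d  0xd7  0x4e  0x10 ]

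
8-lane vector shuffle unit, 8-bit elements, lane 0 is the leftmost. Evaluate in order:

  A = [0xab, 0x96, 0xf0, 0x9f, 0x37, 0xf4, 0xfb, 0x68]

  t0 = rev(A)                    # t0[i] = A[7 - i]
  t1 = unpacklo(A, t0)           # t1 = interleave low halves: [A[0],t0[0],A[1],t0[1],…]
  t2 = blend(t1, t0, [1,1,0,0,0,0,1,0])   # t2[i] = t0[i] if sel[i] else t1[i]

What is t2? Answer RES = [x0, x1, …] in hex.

→ t0 |68|fb|f4|37|9f|f0|96|ab|
→ t1 |ab|68|96|fb|f0|f4|9f|37|
→ t2 |68|fb|96|fb|f0|f4|96|37|

RES = [0x68, 0xfb, 0x96, 0xfb, 0xf0, 0xf4, 0x96, 0x37]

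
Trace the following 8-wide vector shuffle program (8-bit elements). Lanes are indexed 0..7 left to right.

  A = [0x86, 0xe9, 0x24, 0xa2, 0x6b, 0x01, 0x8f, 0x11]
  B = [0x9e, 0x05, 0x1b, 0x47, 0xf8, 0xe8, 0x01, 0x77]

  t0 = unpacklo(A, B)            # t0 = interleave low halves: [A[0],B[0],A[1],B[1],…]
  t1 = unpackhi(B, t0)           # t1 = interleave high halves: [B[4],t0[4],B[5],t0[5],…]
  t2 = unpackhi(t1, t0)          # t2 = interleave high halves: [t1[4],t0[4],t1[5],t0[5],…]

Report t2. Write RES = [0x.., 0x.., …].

RES = [0x01, 0x24, 0xa2, 0x1b, 0x77, 0xa2, 0x47, 0x47]

→ t0 |86|9e|e9|05|24|1b|a2|47|
→ t1 |f8|24|e8|1b|01|a2|77|47|
→ t2 |01|24|a2|1b|77|a2|47|47|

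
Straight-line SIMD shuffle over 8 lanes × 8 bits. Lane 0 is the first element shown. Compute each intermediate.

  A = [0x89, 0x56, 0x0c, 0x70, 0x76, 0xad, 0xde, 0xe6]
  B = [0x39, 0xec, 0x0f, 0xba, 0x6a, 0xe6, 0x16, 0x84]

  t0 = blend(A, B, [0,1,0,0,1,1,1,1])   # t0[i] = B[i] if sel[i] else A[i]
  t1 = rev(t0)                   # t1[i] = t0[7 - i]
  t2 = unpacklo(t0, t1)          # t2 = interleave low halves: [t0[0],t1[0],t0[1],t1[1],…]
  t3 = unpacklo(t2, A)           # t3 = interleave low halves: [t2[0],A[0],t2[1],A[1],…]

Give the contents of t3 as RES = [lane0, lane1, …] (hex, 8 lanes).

→ t0 |89|ec|0c|70|6a|e6|16|84|
→ t1 |84|16|e6|6a|70|0c|ec|89|
→ t2 |89|84|ec|16|0c|e6|70|6a|
→ t3 |89|89|84|56|ec|0c|16|70|

RES = [0x89, 0x89, 0x84, 0x56, 0xec, 0x0c, 0x16, 0x70]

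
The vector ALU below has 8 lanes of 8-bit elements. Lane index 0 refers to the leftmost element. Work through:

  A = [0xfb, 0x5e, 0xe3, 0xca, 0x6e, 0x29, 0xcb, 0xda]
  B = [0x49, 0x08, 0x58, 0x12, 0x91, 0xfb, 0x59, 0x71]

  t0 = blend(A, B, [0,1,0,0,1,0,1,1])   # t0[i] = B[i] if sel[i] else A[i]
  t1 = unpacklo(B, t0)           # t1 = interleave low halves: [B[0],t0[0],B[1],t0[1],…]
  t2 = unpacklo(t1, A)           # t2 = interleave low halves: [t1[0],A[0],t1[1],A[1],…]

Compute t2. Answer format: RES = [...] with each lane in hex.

RES = [ 0x49  0xfb  0xfb  0x5e  0x08  0xe3  0x08  0xca ]

→ t0 |fb|08|e3|ca|91|29|59|71|
→ t1 |49|fb|08|08|58|e3|12|ca|
→ t2 |49|fb|fb|5e|08|e3|08|ca|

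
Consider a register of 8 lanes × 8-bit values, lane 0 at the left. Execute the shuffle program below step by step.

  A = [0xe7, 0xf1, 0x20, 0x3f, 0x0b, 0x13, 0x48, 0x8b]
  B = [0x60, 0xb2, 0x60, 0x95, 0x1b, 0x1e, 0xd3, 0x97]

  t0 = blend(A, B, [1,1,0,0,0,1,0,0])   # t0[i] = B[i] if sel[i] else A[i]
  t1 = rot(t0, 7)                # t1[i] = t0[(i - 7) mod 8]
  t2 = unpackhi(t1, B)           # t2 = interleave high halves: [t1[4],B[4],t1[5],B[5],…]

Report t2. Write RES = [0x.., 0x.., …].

→ t0 |60|b2|20|3f|0b|1e|48|8b|
→ t1 |b2|20|3f|0b|1e|48|8b|60|
→ t2 |1e|1b|48|1e|8b|d3|60|97|

RES = [ 0x1e  0x1b  0x48  0x1e  0x8b  0xd3  0x60  0x97 ]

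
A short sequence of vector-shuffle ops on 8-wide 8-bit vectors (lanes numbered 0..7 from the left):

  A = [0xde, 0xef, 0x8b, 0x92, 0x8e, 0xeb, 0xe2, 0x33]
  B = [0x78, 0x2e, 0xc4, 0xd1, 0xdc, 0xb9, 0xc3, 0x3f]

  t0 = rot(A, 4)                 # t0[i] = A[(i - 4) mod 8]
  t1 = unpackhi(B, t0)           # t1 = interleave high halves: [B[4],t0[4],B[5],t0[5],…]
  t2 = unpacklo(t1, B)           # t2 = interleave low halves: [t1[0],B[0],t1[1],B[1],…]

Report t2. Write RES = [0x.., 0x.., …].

RES = [ 0xdc  0x78  0xde  0x2e  0xb9  0xc4  0xef  0xd1 ]

  t0: 8e eb e2 33 de ef 8b 92
  t1: dc de b9 ef c3 8b 3f 92
  t2: dc 78 de 2e b9 c4 ef d1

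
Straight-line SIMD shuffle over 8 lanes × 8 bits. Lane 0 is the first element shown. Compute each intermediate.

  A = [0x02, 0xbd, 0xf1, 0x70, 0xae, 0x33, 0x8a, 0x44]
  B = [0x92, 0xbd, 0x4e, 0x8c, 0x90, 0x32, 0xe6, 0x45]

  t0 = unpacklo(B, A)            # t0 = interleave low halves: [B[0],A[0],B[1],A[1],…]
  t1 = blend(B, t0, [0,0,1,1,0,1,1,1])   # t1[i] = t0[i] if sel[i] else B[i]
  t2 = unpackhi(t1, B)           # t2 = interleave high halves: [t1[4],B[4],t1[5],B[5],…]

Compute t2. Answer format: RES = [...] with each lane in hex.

t0 = [0x92, 0x02, 0xbd, 0xbd, 0x4e, 0xf1, 0x8c, 0x70]
t1 = [0x92, 0xbd, 0xbd, 0xbd, 0x90, 0xf1, 0x8c, 0x70]
t2 = [0x90, 0x90, 0xf1, 0x32, 0x8c, 0xe6, 0x70, 0x45]

RES = [ 0x90  0x90  0xf1  0x32  0x8c  0xe6  0x70  0x45 ]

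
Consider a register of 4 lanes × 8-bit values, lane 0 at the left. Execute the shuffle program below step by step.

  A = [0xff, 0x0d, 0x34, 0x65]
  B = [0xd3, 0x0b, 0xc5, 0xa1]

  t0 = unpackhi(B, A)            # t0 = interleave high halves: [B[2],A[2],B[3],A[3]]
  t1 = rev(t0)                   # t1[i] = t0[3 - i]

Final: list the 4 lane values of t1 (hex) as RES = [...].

→ t0 |c5|34|a1|65|
→ t1 |65|a1|34|c5|

RES = [0x65, 0xa1, 0x34, 0xc5]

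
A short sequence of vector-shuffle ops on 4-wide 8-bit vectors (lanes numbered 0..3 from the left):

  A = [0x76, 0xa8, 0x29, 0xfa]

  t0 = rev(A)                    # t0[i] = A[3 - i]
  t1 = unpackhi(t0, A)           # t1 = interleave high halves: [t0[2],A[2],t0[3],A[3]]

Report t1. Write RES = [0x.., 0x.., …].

RES = [0xa8, 0x29, 0x76, 0xfa]

t0 = [0xfa, 0x29, 0xa8, 0x76]
t1 = [0xa8, 0x29, 0x76, 0xfa]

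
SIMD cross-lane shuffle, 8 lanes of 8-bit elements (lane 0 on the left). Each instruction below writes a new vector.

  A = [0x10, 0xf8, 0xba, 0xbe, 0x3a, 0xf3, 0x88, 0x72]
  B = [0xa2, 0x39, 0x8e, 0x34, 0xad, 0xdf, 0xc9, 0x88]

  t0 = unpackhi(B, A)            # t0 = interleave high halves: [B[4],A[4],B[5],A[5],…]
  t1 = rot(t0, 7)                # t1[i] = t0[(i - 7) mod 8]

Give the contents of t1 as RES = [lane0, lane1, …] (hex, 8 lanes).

RES = [ 0x3a  0xdf  0xf3  0xc9  0x88  0x88  0x72  0xad ]

t0 = [0xad, 0x3a, 0xdf, 0xf3, 0xc9, 0x88, 0x88, 0x72]
t1 = [0x3a, 0xdf, 0xf3, 0xc9, 0x88, 0x88, 0x72, 0xad]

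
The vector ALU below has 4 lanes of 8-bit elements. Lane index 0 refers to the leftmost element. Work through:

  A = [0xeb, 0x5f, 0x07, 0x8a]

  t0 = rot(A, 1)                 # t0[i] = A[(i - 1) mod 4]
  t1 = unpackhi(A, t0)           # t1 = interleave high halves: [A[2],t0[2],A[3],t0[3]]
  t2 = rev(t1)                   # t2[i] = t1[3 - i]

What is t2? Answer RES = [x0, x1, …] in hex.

→ t0 |8a|eb|5f|07|
→ t1 |07|5f|8a|07|
→ t2 |07|8a|5f|07|

RES = [ 0x07  0x8a  0x5f  0x07 ]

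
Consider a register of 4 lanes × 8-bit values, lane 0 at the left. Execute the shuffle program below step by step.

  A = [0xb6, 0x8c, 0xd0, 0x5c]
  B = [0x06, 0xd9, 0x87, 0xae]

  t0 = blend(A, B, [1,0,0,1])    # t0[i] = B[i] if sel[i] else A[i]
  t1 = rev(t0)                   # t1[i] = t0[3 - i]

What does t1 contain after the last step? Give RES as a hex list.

  t0: 06 8c d0 ae
  t1: ae d0 8c 06

RES = [0xae, 0xd0, 0x8c, 0x06]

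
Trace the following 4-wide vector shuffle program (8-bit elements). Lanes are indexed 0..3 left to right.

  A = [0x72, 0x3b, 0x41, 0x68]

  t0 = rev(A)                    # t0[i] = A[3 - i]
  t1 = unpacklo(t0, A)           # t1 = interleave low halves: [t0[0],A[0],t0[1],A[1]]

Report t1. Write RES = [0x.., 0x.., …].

t0 = [0x68, 0x41, 0x3b, 0x72]
t1 = [0x68, 0x72, 0x41, 0x3b]

RES = [ 0x68  0x72  0x41  0x3b ]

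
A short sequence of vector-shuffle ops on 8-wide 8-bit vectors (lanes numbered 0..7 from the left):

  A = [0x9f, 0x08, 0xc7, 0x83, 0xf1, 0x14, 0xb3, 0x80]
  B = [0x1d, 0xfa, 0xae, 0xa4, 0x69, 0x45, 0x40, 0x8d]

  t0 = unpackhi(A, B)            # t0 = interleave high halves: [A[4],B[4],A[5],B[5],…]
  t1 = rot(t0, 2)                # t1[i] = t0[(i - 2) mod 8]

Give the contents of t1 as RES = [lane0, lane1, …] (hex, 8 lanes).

t0 = [0xf1, 0x69, 0x14, 0x45, 0xb3, 0x40, 0x80, 0x8d]
t1 = [0x80, 0x8d, 0xf1, 0x69, 0x14, 0x45, 0xb3, 0x40]

RES = [ 0x80  0x8d  0xf1  0x69  0x14  0x45  0xb3  0x40 ]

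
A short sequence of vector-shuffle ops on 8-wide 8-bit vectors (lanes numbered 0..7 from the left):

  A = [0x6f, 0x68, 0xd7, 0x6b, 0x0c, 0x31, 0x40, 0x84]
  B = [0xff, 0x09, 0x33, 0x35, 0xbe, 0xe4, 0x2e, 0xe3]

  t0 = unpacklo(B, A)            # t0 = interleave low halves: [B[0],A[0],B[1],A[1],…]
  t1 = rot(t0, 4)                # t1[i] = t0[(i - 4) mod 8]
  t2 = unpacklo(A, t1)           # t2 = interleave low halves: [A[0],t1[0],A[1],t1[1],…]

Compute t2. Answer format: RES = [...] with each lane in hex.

→ t0 |ff|6f|09|68|33|d7|35|6b|
→ t1 |33|d7|35|6b|ff|6f|09|68|
→ t2 |6f|33|68|d7|d7|35|6b|6b|

RES = [0x6f, 0x33, 0x68, 0xd7, 0xd7, 0x35, 0x6b, 0x6b]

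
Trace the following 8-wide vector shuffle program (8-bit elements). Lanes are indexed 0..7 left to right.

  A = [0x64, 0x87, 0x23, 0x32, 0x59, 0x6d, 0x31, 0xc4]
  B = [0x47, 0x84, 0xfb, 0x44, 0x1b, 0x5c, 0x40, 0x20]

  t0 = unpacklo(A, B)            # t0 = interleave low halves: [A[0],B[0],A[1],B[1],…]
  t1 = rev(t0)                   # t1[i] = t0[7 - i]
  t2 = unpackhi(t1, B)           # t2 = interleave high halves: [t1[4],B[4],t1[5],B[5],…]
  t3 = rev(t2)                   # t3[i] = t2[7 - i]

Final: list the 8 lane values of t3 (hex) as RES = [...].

  t0: 64 47 87 84 23 fb 32 44
  t1: 44 32 fb 23 84 87 47 64
  t2: 84 1b 87 5c 47 40 64 20
  t3: 20 64 40 47 5c 87 1b 84

RES = [0x20, 0x64, 0x40, 0x47, 0x5c, 0x87, 0x1b, 0x84]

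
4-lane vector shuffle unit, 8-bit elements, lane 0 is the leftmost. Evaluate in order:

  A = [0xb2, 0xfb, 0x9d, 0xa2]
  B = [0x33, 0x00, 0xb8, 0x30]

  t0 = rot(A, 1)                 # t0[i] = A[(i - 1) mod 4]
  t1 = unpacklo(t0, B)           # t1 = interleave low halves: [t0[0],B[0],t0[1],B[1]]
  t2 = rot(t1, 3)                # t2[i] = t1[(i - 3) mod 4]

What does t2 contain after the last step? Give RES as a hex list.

RES = [0x33, 0xb2, 0x00, 0xa2]

  t0: a2 b2 fb 9d
  t1: a2 33 b2 00
  t2: 33 b2 00 a2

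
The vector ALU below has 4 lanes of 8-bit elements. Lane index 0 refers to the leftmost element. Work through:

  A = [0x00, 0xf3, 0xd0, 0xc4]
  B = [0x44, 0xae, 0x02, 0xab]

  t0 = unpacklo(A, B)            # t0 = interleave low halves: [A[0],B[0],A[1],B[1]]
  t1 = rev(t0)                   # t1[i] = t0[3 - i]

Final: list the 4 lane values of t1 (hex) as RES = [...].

t0 = [0x00, 0x44, 0xf3, 0xae]
t1 = [0xae, 0xf3, 0x44, 0x00]

RES = [0xae, 0xf3, 0x44, 0x00]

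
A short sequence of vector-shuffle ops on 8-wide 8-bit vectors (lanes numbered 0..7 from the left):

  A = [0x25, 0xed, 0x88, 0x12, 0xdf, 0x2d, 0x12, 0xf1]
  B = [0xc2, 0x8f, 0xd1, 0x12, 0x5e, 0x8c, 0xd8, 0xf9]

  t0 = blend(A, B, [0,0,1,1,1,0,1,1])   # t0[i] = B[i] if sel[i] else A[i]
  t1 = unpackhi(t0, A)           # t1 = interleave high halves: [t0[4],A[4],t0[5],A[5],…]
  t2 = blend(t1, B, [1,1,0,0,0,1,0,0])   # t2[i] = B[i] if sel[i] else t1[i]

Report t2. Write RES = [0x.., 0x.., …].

t0 = [0x25, 0xed, 0xd1, 0x12, 0x5e, 0x2d, 0xd8, 0xf9]
t1 = [0x5e, 0xdf, 0x2d, 0x2d, 0xd8, 0x12, 0xf9, 0xf1]
t2 = [0xc2, 0x8f, 0x2d, 0x2d, 0xd8, 0x8c, 0xf9, 0xf1]

RES = [0xc2, 0x8f, 0x2d, 0x2d, 0xd8, 0x8c, 0xf9, 0xf1]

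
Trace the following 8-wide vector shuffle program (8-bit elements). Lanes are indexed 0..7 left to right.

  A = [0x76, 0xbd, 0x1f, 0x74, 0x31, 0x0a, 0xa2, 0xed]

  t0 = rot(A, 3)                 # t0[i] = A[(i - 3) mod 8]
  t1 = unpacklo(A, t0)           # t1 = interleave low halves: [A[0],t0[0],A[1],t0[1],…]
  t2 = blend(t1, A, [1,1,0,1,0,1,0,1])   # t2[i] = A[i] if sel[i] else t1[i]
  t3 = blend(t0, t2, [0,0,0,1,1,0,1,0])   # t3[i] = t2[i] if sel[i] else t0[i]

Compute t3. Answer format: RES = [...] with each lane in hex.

  t0: 0a a2 ed 76 bd 1f 74 31
  t1: 76 0a bd a2 1f ed 74 76
  t2: 76 bd bd 74 1f 0a 74 ed
  t3: 0a a2 ed 74 1f 1f 74 31

RES = [0x0a, 0xa2, 0xed, 0x74, 0x1f, 0x1f, 0x74, 0x31]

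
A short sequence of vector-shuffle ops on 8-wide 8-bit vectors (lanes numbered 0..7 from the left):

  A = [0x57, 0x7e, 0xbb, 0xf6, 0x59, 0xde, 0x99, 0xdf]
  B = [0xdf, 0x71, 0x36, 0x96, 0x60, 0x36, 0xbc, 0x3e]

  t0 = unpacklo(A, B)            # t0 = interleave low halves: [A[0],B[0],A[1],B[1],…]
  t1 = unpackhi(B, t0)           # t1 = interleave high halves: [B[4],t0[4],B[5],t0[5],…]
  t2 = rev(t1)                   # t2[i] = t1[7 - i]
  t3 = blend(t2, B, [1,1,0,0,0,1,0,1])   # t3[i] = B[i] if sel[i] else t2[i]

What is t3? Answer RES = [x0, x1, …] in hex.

RES = [0xdf, 0x71, 0xf6, 0xbc, 0x36, 0x36, 0xbb, 0x3e]

  t0: 57 df 7e 71 bb 36 f6 96
  t1: 60 bb 36 36 bc f6 3e 96
  t2: 96 3e f6 bc 36 36 bb 60
  t3: df 71 f6 bc 36 36 bb 3e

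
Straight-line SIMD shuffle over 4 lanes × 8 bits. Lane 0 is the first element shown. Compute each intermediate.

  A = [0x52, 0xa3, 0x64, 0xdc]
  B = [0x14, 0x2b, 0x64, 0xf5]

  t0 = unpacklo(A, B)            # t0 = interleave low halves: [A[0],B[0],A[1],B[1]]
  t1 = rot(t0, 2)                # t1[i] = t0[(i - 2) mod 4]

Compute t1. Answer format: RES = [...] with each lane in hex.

RES = [ 0xa3  0x2b  0x52  0x14 ]

t0 = [0x52, 0x14, 0xa3, 0x2b]
t1 = [0xa3, 0x2b, 0x52, 0x14]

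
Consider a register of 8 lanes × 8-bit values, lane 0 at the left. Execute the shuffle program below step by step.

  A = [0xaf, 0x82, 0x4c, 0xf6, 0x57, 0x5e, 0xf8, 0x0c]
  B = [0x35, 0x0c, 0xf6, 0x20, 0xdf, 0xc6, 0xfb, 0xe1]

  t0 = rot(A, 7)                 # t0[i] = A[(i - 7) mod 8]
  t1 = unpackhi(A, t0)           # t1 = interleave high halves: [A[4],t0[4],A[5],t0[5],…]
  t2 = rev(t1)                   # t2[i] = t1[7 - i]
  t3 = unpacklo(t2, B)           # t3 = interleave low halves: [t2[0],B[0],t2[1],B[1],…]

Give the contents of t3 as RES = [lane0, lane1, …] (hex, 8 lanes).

t0 = [0x82, 0x4c, 0xf6, 0x57, 0x5e, 0xf8, 0x0c, 0xaf]
t1 = [0x57, 0x5e, 0x5e, 0xf8, 0xf8, 0x0c, 0x0c, 0xaf]
t2 = [0xaf, 0x0c, 0x0c, 0xf8, 0xf8, 0x5e, 0x5e, 0x57]
t3 = [0xaf, 0x35, 0x0c, 0x0c, 0x0c, 0xf6, 0xf8, 0x20]

RES = [0xaf, 0x35, 0x0c, 0x0c, 0x0c, 0xf6, 0xf8, 0x20]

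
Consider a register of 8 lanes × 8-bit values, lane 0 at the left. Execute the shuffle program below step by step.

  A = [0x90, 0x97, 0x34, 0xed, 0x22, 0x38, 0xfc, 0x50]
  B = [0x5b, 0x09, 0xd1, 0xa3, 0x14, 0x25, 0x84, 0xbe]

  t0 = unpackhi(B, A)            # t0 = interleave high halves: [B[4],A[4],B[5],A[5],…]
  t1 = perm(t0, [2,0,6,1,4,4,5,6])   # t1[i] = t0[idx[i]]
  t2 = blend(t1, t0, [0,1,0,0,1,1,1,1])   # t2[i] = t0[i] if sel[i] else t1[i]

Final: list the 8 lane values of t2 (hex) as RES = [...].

RES = [ 0x25  0x22  0xbe  0x22  0x84  0xfc  0xbe  0x50 ]

  t0: 14 22 25 38 84 fc be 50
  t1: 25 14 be 22 84 84 fc be
  t2: 25 22 be 22 84 fc be 50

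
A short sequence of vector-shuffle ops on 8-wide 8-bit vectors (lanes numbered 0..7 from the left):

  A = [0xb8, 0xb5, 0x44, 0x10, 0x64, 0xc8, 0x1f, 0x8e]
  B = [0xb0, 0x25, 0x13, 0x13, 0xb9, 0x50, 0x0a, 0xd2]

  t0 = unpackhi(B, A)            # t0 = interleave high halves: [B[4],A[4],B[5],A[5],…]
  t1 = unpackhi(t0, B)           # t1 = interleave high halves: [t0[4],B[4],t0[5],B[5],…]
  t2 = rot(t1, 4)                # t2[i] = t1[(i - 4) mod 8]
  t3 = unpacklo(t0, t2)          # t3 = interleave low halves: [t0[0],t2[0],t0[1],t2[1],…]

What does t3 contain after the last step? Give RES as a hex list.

t0 = [0xb9, 0x64, 0x50, 0xc8, 0x0a, 0x1f, 0xd2, 0x8e]
t1 = [0x0a, 0xb9, 0x1f, 0x50, 0xd2, 0x0a, 0x8e, 0xd2]
t2 = [0xd2, 0x0a, 0x8e, 0xd2, 0x0a, 0xb9, 0x1f, 0x50]
t3 = [0xb9, 0xd2, 0x64, 0x0a, 0x50, 0x8e, 0xc8, 0xd2]

RES = [ 0xb9  0xd2  0x64  0x0a  0x50  0x8e  0xc8  0xd2 ]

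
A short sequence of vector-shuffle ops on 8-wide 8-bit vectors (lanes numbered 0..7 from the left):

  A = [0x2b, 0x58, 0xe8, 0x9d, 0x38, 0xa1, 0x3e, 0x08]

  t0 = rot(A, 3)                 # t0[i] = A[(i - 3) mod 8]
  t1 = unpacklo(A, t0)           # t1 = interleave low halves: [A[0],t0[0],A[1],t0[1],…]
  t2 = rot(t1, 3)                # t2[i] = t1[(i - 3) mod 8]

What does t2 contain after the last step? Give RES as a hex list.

RES = [0x08, 0x9d, 0x2b, 0x2b, 0xa1, 0x58, 0x3e, 0xe8]

t0 = [0xa1, 0x3e, 0x08, 0x2b, 0x58, 0xe8, 0x9d, 0x38]
t1 = [0x2b, 0xa1, 0x58, 0x3e, 0xe8, 0x08, 0x9d, 0x2b]
t2 = [0x08, 0x9d, 0x2b, 0x2b, 0xa1, 0x58, 0x3e, 0xe8]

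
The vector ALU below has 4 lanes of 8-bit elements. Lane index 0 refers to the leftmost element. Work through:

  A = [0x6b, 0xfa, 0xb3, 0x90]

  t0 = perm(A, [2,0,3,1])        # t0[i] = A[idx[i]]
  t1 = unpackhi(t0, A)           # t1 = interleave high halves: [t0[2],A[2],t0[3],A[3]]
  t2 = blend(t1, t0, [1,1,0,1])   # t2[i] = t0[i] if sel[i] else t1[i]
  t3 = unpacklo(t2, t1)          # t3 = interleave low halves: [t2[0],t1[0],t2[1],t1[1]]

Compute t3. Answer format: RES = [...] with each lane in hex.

→ t0 |b3|6b|90|fa|
→ t1 |90|b3|fa|90|
→ t2 |b3|6b|fa|fa|
→ t3 |b3|90|6b|b3|

RES = [0xb3, 0x90, 0x6b, 0xb3]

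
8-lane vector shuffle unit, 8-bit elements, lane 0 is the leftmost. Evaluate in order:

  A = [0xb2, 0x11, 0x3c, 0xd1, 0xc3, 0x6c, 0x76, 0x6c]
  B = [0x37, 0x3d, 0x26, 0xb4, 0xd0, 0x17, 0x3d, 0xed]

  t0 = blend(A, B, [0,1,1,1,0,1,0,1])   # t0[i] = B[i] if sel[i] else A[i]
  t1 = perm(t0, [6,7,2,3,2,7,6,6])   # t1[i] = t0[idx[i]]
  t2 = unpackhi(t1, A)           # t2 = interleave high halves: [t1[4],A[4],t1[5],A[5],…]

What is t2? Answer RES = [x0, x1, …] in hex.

  t0: b2 3d 26 b4 c3 17 76 ed
  t1: 76 ed 26 b4 26 ed 76 76
  t2: 26 c3 ed 6c 76 76 76 6c

RES = [ 0x26  0xc3  0xed  0x6c  0x76  0x76  0x76  0x6c ]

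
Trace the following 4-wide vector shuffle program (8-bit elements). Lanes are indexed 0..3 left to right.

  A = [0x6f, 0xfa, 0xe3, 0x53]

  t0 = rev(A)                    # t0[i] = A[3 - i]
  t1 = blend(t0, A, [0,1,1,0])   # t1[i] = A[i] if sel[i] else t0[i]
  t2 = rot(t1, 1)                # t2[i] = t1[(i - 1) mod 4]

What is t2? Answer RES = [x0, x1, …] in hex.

RES = [ 0x6f  0x53  0xfa  0xe3 ]

→ t0 |53|e3|fa|6f|
→ t1 |53|fa|e3|6f|
→ t2 |6f|53|fa|e3|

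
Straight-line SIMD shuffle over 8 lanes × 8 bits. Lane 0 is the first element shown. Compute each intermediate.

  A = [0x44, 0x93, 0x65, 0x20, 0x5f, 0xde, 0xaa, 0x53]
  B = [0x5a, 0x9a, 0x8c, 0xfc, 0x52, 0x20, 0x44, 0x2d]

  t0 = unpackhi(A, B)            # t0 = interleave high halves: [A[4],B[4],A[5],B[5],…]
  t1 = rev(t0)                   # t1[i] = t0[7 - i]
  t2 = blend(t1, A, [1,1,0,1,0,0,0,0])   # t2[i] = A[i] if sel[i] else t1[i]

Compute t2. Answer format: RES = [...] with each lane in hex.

RES = [0x44, 0x93, 0x44, 0x20, 0x20, 0xde, 0x52, 0x5f]

t0 = [0x5f, 0x52, 0xde, 0x20, 0xaa, 0x44, 0x53, 0x2d]
t1 = [0x2d, 0x53, 0x44, 0xaa, 0x20, 0xde, 0x52, 0x5f]
t2 = [0x44, 0x93, 0x44, 0x20, 0x20, 0xde, 0x52, 0x5f]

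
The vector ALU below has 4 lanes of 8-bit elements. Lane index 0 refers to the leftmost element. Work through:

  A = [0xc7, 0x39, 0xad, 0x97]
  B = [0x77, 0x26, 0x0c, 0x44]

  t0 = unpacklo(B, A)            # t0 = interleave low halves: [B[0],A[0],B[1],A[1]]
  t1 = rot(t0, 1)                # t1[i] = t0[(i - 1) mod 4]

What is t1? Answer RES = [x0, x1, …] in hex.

t0 = [0x77, 0xc7, 0x26, 0x39]
t1 = [0x39, 0x77, 0xc7, 0x26]

RES = [ 0x39  0x77  0xc7  0x26 ]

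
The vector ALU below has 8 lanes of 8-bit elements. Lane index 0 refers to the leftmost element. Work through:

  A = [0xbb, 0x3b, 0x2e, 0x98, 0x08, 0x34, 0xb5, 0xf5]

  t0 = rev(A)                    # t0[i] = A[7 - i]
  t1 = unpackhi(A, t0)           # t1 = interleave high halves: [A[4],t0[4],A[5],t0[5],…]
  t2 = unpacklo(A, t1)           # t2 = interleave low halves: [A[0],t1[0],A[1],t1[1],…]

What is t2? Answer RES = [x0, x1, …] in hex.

  t0: f5 b5 34 08 98 2e 3b bb
  t1: 08 98 34 2e b5 3b f5 bb
  t2: bb 08 3b 98 2e 34 98 2e

RES = [ 0xbb  0x08  0x3b  0x98  0x2e  0x34  0x98  0x2e ]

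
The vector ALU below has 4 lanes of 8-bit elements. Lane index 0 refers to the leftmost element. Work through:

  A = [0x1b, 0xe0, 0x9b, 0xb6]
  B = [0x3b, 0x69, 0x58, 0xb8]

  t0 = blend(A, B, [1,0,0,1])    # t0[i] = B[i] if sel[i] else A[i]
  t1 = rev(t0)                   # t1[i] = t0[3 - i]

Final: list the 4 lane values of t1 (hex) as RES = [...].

  t0: 3b e0 9b b8
  t1: b8 9b e0 3b

RES = [0xb8, 0x9b, 0xe0, 0x3b]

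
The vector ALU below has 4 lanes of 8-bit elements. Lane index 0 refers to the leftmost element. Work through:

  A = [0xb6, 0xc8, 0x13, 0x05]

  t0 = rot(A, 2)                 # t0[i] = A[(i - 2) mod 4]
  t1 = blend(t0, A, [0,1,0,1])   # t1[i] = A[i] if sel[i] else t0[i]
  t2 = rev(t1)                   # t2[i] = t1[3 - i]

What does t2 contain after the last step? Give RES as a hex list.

RES = [ 0x05  0xb6  0xc8  0x13 ]

t0 = [0x13, 0x05, 0xb6, 0xc8]
t1 = [0x13, 0xc8, 0xb6, 0x05]
t2 = [0x05, 0xb6, 0xc8, 0x13]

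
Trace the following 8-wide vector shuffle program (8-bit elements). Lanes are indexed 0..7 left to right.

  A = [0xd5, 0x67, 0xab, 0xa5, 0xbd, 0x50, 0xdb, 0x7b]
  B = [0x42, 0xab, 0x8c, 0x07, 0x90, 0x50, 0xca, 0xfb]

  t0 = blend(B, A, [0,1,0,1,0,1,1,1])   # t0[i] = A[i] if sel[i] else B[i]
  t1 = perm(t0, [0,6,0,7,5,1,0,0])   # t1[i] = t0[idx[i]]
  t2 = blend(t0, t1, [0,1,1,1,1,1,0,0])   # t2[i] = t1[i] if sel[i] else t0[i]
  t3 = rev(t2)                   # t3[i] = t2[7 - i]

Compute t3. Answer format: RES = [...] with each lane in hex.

→ t0 |42|67|8c|a5|90|50|db|7b|
→ t1 |42|db|42|7b|50|67|42|42|
→ t2 |42|db|42|7b|50|67|db|7b|
→ t3 |7b|db|67|50|7b|42|db|42|

RES = [0x7b, 0xdb, 0x67, 0x50, 0x7b, 0x42, 0xdb, 0x42]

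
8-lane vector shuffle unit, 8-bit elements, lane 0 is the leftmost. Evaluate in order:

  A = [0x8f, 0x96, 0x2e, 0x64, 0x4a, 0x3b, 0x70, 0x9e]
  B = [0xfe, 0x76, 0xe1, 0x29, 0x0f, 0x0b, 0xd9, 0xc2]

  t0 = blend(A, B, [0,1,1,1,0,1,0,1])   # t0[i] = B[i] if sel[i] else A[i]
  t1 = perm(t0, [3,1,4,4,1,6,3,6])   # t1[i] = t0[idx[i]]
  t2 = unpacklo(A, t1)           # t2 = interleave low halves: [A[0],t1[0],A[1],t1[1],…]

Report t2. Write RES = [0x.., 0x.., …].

→ t0 |8f|76|e1|29|4a|0b|70|c2|
→ t1 |29|76|4a|4a|76|70|29|70|
→ t2 |8f|29|96|76|2e|4a|64|4a|

RES = [ 0x8f  0x29  0x96  0x76  0x2e  0x4a  0x64  0x4a ]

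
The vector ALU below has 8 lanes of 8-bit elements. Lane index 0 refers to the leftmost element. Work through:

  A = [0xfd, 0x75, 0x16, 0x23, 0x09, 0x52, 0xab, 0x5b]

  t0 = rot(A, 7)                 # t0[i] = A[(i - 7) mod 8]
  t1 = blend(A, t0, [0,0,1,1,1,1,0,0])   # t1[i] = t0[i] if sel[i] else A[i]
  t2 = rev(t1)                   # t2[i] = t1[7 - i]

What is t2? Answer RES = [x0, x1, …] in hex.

RES = [ 0x5b  0xab  0xab  0x52  0x09  0x23  0x75  0xfd ]

t0 = [0x75, 0x16, 0x23, 0x09, 0x52, 0xab, 0x5b, 0xfd]
t1 = [0xfd, 0x75, 0x23, 0x09, 0x52, 0xab, 0xab, 0x5b]
t2 = [0x5b, 0xab, 0xab, 0x52, 0x09, 0x23, 0x75, 0xfd]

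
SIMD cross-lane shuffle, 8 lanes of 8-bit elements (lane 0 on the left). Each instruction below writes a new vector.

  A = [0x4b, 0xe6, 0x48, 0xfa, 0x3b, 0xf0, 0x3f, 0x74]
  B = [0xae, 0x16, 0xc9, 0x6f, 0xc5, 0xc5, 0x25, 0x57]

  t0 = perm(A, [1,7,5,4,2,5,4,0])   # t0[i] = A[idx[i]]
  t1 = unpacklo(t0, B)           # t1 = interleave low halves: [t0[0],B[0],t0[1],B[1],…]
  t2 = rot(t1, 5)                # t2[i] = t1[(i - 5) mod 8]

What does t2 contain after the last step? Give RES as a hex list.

RES = [ 0x16  0xf0  0xc9  0x3b  0x6f  0xe6  0xae  0x74 ]

t0 = [0xe6, 0x74, 0xf0, 0x3b, 0x48, 0xf0, 0x3b, 0x4b]
t1 = [0xe6, 0xae, 0x74, 0x16, 0xf0, 0xc9, 0x3b, 0x6f]
t2 = [0x16, 0xf0, 0xc9, 0x3b, 0x6f, 0xe6, 0xae, 0x74]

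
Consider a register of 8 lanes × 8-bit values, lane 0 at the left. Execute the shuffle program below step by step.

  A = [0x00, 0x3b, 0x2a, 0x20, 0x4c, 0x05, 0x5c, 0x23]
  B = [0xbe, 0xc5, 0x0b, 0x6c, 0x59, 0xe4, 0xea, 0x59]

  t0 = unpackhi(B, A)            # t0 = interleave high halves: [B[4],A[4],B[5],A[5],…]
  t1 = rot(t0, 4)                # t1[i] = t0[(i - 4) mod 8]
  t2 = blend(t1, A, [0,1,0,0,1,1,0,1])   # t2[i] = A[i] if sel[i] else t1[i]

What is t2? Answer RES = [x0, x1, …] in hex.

→ t0 |59|4c|e4|05|ea|5c|59|23|
→ t1 |ea|5c|59|23|59|4c|e4|05|
→ t2 |ea|3b|59|23|4c|05|e4|23|

RES = [ 0xea  0x3b  0x59  0x23  0x4c  0x05  0xe4  0x23 ]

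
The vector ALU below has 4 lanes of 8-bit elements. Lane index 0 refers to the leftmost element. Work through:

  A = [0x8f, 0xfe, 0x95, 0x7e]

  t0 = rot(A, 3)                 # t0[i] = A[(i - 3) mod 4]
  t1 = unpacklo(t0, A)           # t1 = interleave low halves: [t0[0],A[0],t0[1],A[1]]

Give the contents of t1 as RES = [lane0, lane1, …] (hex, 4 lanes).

RES = [ 0xfe  0x8f  0x95  0xfe ]

t0 = [0xfe, 0x95, 0x7e, 0x8f]
t1 = [0xfe, 0x8f, 0x95, 0xfe]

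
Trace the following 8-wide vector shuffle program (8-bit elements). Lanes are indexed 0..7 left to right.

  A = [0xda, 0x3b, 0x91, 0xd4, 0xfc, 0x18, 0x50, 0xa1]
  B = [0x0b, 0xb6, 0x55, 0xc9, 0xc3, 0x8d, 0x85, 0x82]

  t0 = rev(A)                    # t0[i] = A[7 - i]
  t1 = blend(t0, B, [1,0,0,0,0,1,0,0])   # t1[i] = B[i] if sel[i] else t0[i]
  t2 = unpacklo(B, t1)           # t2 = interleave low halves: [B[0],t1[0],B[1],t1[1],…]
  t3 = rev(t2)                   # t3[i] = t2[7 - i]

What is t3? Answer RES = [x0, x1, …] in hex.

t0 = [0xa1, 0x50, 0x18, 0xfc, 0xd4, 0x91, 0x3b, 0xda]
t1 = [0x0b, 0x50, 0x18, 0xfc, 0xd4, 0x8d, 0x3b, 0xda]
t2 = [0x0b, 0x0b, 0xb6, 0x50, 0x55, 0x18, 0xc9, 0xfc]
t3 = [0xfc, 0xc9, 0x18, 0x55, 0x50, 0xb6, 0x0b, 0x0b]

RES = [ 0xfc  0xc9  0x18  0x55  0x50  0xb6  0x0b  0x0b ]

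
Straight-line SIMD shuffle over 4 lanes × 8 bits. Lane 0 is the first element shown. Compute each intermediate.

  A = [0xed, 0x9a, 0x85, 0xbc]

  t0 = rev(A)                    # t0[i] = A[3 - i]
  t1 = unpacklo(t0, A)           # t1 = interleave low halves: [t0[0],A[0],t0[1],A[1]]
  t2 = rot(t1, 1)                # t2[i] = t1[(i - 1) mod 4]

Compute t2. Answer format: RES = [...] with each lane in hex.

RES = [0x9a, 0xbc, 0xed, 0x85]

  t0: bc 85 9a ed
  t1: bc ed 85 9a
  t2: 9a bc ed 85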